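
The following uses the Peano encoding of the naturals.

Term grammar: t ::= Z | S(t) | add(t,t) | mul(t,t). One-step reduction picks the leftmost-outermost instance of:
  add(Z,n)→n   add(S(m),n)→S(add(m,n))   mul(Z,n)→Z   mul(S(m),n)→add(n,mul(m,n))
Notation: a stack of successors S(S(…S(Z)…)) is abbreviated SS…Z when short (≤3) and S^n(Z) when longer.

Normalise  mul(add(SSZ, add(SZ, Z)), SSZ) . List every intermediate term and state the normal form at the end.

Answer: normal form = S^6(Z)  (in 18 steps)

Working:
  start: mul(add(SSZ, add(SZ, Z)), SSZ)
  →1  mul(S(add(SZ, add(SZ, Z))), SSZ)
  →2  add(SSZ, mul(add(SZ, add(SZ, Z)), SSZ))
  →3  S(add(SZ, mul(add(SZ, add(SZ, Z)), SSZ)))
  →4  S(S(add(Z, mul(add(SZ, add(SZ, Z)), SSZ))))
  →5  S(S(mul(add(SZ, add(SZ, Z)), SSZ)))
  →6  S(S(mul(S(add(Z, add(SZ, Z))), SSZ)))
  →7  S(S(add(SSZ, mul(add(Z, add(SZ, Z)), SSZ))))
  →8  S(S(S(add(SZ, mul(add(Z, add(SZ, Z)), SSZ)))))
  →9  S(S(S(S(add(Z, mul(add(Z, add(SZ, Z)), SSZ))))))
  →10  S(S(S(S(mul(add(Z, add(SZ, Z)), SSZ)))))
  →11  S(S(S(S(mul(add(SZ, Z), SSZ)))))
  →12  S(S(S(S(mul(S(add(Z, Z)), SSZ)))))
  →13  S(S(S(S(add(SSZ, mul(add(Z, Z), SSZ))))))
  →14  S(S(S(S(S(add(SZ, mul(add(Z, Z), SSZ)))))))
  →15  S(S(S(S(S(S(add(Z, mul(add(Z, Z), SSZ))))))))
  →16  S(S(S(S(S(S(mul(add(Z, Z), SSZ)))))))
  →17  S(S(S(S(S(S(mul(Z, SSZ)))))))
  →18  S^6(Z)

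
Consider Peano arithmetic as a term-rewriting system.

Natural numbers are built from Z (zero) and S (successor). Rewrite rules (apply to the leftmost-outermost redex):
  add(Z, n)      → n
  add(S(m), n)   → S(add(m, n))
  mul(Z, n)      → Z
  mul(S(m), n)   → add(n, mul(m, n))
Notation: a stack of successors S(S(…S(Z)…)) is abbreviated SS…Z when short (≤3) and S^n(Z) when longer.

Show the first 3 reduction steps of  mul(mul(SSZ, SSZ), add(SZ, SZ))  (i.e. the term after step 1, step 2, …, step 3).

  start: mul(mul(SSZ, SSZ), add(SZ, SZ))
  step 1: mul(add(SSZ, mul(SZ, SSZ)), add(SZ, SZ))
  step 2: mul(S(add(SZ, mul(SZ, SSZ))), add(SZ, SZ))
  step 3: add(add(SZ, SZ), mul(add(SZ, mul(SZ, SSZ)), add(SZ, SZ)))

Answer: after 3 steps: add(add(SZ, SZ), mul(add(SZ, mul(SZ, SSZ)), add(SZ, SZ)))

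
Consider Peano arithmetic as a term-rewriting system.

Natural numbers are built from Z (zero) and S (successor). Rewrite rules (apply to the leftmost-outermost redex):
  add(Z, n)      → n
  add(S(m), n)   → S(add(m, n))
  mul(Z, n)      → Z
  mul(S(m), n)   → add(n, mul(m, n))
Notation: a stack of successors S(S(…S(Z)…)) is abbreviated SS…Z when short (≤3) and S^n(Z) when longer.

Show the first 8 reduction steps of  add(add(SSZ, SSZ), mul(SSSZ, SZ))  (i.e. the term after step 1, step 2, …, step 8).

  start: add(add(SSZ, SSZ), mul(SSSZ, SZ))
  →1  add(S(add(SZ, SSZ)), mul(SSSZ, SZ))
  →2  S(add(add(SZ, SSZ), mul(SSSZ, SZ)))
  →3  S(add(S(add(Z, SSZ)), mul(SSSZ, SZ)))
  →4  S(S(add(add(Z, SSZ), mul(SSSZ, SZ))))
  →5  S(S(add(SSZ, mul(SSSZ, SZ))))
  →6  S(S(S(add(SZ, mul(SSSZ, SZ)))))
  →7  S(S(S(S(add(Z, mul(SSSZ, SZ))))))
  →8  S(S(S(S(mul(SSSZ, SZ)))))

Answer: after 8 steps: S(S(S(S(mul(SSSZ, SZ)))))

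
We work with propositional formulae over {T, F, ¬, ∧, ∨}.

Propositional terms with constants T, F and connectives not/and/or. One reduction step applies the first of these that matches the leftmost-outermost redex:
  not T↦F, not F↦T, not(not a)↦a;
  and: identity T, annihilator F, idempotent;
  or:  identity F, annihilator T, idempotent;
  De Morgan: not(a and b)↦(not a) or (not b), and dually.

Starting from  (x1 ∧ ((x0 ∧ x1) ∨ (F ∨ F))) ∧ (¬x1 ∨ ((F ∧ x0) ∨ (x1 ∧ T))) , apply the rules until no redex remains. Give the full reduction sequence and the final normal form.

Answer: normal form = (x1 ∧ (x0 ∧ x1)) ∧ (¬x1 ∨ x1)  (in 5 steps)

Working:
  start: (x1 ∧ ((x0 ∧ x1) ∨ (F ∨ F))) ∧ (¬x1 ∨ ((F ∧ x0) ∨ (x1 ∧ T)))
  step 1: (x1 ∧ ((x0 ∧ x1) ∨ F)) ∧ (¬x1 ∨ ((F ∧ x0) ∨ (x1 ∧ T)))
  step 2: (x1 ∧ (x0 ∧ x1)) ∧ (¬x1 ∨ ((F ∧ x0) ∨ (x1 ∧ T)))
  step 3: (x1 ∧ (x0 ∧ x1)) ∧ (¬x1 ∨ (F ∨ (x1 ∧ T)))
  step 4: (x1 ∧ (x0 ∧ x1)) ∧ (¬x1 ∨ (x1 ∧ T))
  step 5: (x1 ∧ (x0 ∧ x1)) ∧ (¬x1 ∨ x1)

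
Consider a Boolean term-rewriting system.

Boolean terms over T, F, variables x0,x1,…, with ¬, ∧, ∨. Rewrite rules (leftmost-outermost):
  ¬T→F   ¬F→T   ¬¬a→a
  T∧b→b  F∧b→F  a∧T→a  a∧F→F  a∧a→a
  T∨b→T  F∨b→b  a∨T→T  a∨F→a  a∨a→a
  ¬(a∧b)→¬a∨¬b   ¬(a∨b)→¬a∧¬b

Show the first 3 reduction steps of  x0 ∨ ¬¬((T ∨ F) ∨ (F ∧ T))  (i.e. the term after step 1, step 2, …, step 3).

  start: x0 ∨ ¬¬((T ∨ F) ∨ (F ∧ T))
  →1  x0 ∨ ((T ∨ F) ∨ (F ∧ T))
  →2  x0 ∨ (T ∨ (F ∧ T))
  →3  x0 ∨ T

Answer: after 3 steps: x0 ∨ T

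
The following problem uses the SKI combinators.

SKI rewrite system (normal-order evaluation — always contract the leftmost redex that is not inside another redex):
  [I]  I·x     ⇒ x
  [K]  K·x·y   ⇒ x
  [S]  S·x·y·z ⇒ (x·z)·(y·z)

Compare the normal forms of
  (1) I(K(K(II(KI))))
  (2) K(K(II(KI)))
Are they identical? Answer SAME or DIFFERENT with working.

Term A:
  start: I(K(K(II(KI))))
  step 1: K(K(II(KI)))
  step 2: K(K(I(KI)))
  step 3: K(K(KI))

Term B:
  start: K(K(II(KI)))
  step 1: K(K(I(KI)))
  step 2: K(K(KI))

Answer: SAME — A ⇓ K(K(KI)), B ⇓ K(K(KI))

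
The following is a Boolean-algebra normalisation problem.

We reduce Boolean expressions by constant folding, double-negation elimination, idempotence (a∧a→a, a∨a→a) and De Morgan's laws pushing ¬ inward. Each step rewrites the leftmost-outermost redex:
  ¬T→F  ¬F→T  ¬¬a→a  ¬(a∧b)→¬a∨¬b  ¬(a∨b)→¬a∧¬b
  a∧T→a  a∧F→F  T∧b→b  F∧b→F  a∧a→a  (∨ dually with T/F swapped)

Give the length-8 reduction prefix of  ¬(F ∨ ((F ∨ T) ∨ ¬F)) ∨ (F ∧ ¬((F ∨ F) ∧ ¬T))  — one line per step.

Answer: after 8 steps: (F ∧ ¬¬F) ∨ (F ∧ ¬((F ∨ F) ∧ ¬T))

Working:
  start: ¬(F ∨ ((F ∨ T) ∨ ¬F)) ∨ (F ∧ ¬((F ∨ F) ∧ ¬T))
  →1  (¬F ∧ ¬((F ∨ T) ∨ ¬F)) ∨ (F ∧ ¬((F ∨ F) ∧ ¬T))
  →2  (T ∧ ¬((F ∨ T) ∨ ¬F)) ∨ (F ∧ ¬((F ∨ F) ∧ ¬T))
  →3  ¬((F ∨ T) ∨ ¬F) ∨ (F ∧ ¬((F ∨ F) ∧ ¬T))
  →4  (¬(F ∨ T) ∧ ¬¬F) ∨ (F ∧ ¬((F ∨ F) ∧ ¬T))
  →5  ((¬F ∧ ¬T) ∧ ¬¬F) ∨ (F ∧ ¬((F ∨ F) ∧ ¬T))
  →6  ((T ∧ ¬T) ∧ ¬¬F) ∨ (F ∧ ¬((F ∨ F) ∧ ¬T))
  →7  (¬T ∧ ¬¬F) ∨ (F ∧ ¬((F ∨ F) ∧ ¬T))
  →8  (F ∧ ¬¬F) ∨ (F ∧ ¬((F ∨ F) ∧ ¬T))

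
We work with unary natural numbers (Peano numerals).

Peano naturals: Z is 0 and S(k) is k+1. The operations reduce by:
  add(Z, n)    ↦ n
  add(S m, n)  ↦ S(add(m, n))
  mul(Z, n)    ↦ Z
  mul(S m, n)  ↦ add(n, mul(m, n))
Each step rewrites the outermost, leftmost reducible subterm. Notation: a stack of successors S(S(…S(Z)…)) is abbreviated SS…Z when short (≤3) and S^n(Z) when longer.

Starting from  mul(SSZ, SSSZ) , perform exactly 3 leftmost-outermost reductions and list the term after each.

  start: mul(SSZ, SSSZ)
  [1] add(SSSZ, mul(SZ, SSSZ))
  [2] S(add(SSZ, mul(SZ, SSSZ)))
  [3] S(S(add(SZ, mul(SZ, SSSZ))))

Answer: after 3 steps: S(S(add(SZ, mul(SZ, SSSZ))))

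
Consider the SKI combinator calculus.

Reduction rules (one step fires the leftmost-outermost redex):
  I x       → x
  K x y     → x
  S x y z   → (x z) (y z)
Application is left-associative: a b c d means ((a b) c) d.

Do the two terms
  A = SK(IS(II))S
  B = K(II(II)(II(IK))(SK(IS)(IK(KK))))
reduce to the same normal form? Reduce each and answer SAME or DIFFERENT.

Term A:
  start: SK(IS(II))S
  →1  KS(IS(II)S)
  →2  S

Term B:
  start: K(II(II)(II(IK))(SK(IS)(IK(KK))))
  →1  K(I(II)(II(IK))(SK(IS)(IK(KK))))
  →2  K(II(II(IK))(SK(IS)(IK(KK))))
  →3  K(I(II(IK))(SK(IS)(IK(KK))))
  →4  K(II(IK)(SK(IS)(IK(KK))))
  →5  K(I(IK)(SK(IS)(IK(KK))))
  →6  K(IK(SK(IS)(IK(KK))))
  →7  K(K(SK(IS)(IK(KK))))
  →8  K(K(K(IK(KK))(IS(IK(KK)))))
  →9  K(K(IK(KK)))
  →10  K(K(K(KK)))

Answer: DIFFERENT — A ⇓ S, B ⇓ K(K(K(KK)))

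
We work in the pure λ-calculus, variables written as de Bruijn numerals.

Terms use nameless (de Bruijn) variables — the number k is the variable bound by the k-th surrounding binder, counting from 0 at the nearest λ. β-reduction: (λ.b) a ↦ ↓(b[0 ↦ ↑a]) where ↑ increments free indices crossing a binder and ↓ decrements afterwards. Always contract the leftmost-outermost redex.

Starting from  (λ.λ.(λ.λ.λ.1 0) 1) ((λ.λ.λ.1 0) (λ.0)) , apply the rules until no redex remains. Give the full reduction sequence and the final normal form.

Answer: normal form = λ.λ.λ.1 0  (in 2 steps)

Reduction:
  start: (λ.λ.(λ.λ.λ.1 0) 1) ((λ.λ.λ.1 0) (λ.0))
  →1  λ.(λ.λ.λ.1 0) ((λ.λ.λ.1 0) (λ.0))
  →2  λ.λ.λ.1 0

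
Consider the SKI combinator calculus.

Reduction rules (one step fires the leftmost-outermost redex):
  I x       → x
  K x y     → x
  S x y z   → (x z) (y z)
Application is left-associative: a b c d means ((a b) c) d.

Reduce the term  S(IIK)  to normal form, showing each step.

Answer: normal form = SK  (in 2 steps)

Working:
  start: S(IIK)
  →1  S(IK)
  →2  SK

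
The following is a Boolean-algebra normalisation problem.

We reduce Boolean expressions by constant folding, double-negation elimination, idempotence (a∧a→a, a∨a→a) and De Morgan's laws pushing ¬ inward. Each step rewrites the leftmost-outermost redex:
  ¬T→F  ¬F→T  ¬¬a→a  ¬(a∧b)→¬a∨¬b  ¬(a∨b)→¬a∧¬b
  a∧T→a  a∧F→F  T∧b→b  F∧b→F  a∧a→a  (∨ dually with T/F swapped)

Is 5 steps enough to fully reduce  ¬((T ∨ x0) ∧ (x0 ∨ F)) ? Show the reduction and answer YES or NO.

Answer: NO — after 5 steps the term is ¬(x0 ∨ F), not yet normal

Reduction:
  start: ¬((T ∨ x0) ∧ (x0 ∨ F))
  [1] ¬(T ∨ x0) ∨ ¬(x0 ∨ F)
  [2] (¬T ∧ ¬x0) ∨ ¬(x0 ∨ F)
  [3] (F ∧ ¬x0) ∨ ¬(x0 ∨ F)
  [4] F ∨ ¬(x0 ∨ F)
  [5] ¬(x0 ∨ F)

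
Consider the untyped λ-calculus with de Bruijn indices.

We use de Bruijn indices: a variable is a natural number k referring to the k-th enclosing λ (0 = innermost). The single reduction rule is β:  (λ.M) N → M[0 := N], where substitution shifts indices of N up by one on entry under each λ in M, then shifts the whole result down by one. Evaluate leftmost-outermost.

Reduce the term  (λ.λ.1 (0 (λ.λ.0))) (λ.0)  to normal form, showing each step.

Answer: normal form = λ.0 (λ.λ.0)  (in 2 steps)

Derivation:
  start: (λ.λ.1 (0 (λ.λ.0))) (λ.0)
  step 1: λ.(λ.0) (0 (λ.λ.0))
  step 2: λ.0 (λ.λ.0)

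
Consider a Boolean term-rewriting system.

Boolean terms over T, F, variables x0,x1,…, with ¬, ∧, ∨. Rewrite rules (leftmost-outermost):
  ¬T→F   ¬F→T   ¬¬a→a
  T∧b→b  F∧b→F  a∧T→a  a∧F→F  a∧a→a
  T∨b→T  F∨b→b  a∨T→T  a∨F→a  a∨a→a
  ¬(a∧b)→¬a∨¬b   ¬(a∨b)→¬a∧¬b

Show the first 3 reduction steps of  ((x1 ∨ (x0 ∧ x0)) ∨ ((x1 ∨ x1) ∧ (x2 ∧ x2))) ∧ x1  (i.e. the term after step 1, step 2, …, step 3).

Answer: after 3 steps: ((x1 ∨ x0) ∨ (x1 ∧ x2)) ∧ x1

Reduction:
  start: ((x1 ∨ (x0 ∧ x0)) ∨ ((x1 ∨ x1) ∧ (x2 ∧ x2))) ∧ x1
  →1  ((x1 ∨ x0) ∨ ((x1 ∨ x1) ∧ (x2 ∧ x2))) ∧ x1
  →2  ((x1 ∨ x0) ∨ (x1 ∧ (x2 ∧ x2))) ∧ x1
  →3  ((x1 ∨ x0) ∨ (x1 ∧ x2)) ∧ x1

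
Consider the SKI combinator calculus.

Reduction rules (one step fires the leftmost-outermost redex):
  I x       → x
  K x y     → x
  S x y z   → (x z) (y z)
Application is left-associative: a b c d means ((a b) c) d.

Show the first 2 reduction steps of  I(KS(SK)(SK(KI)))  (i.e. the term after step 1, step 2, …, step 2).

Answer: after 2 steps: S(SK(KI))

Derivation:
  start: I(KS(SK)(SK(KI)))
  →1  KS(SK)(SK(KI))
  →2  S(SK(KI))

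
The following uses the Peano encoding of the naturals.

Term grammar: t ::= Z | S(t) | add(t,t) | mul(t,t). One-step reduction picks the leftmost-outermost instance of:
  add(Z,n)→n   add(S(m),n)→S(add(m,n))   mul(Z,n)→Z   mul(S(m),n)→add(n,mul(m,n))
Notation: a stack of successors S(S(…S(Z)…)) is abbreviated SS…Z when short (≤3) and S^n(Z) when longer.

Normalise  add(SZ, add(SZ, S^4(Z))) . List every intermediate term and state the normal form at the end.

  start: add(SZ, add(SZ, S^4(Z)))
  →1  S(add(Z, add(SZ, S^4(Z))))
  →2  S(add(SZ, S^4(Z)))
  →3  S(S(add(Z, S^4(Z))))
  →4  S^6(Z)

Answer: normal form = S^6(Z)  (in 4 steps)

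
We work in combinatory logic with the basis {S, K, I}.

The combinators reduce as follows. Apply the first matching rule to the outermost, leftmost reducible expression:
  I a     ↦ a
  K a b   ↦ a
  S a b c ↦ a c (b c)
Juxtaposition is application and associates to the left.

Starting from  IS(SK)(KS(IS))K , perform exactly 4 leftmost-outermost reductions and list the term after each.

Answer: after 4 steps: KS(IS)K

Reduction:
  start: IS(SK)(KS(IS))K
  step 1: S(SK)(KS(IS))K
  step 2: SKK(KS(IS)K)
  step 3: K(KS(IS)K)(K(KS(IS)K))
  step 4: KS(IS)K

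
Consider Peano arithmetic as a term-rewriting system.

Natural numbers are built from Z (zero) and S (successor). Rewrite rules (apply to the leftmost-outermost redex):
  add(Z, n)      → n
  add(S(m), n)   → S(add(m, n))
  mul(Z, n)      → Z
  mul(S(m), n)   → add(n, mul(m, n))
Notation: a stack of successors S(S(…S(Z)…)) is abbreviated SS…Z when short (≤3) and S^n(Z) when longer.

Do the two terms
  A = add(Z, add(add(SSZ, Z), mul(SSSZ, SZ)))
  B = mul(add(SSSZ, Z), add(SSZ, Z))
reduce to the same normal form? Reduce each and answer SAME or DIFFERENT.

Answer: DIFFERENT — A ⇓ S^5(Z), B ⇓ S^6(Z)

Reduction:
Term A:
  start: add(Z, add(add(SSZ, Z), mul(SSSZ, SZ)))
  step 1: add(add(SSZ, Z), mul(SSSZ, SZ))
  step 2: add(S(add(SZ, Z)), mul(SSSZ, SZ))
  step 3: S(add(add(SZ, Z), mul(SSSZ, SZ)))
  step 4: S(add(S(add(Z, Z)), mul(SSSZ, SZ)))
  step 5: S(S(add(add(Z, Z), mul(SSSZ, SZ))))
  step 6: S(S(add(Z, mul(SSSZ, SZ))))
  step 7: S(S(mul(SSSZ, SZ)))
  step 8: S(S(add(SZ, mul(SSZ, SZ))))
  step 9: S(S(S(add(Z, mul(SSZ, SZ)))))
  step 10: S(S(S(mul(SSZ, SZ))))
  step 11: S(S(S(add(SZ, mul(SZ, SZ)))))
  step 12: S(S(S(S(add(Z, mul(SZ, SZ))))))
  step 13: S(S(S(S(mul(SZ, SZ)))))
  step 14: S(S(S(S(add(SZ, mul(Z, SZ))))))
  step 15: S(S(S(S(S(add(Z, mul(Z, SZ)))))))
  step 16: S(S(S(S(S(mul(Z, SZ))))))
  step 17: S^5(Z)

Term B:
  start: mul(add(SSSZ, Z), add(SSZ, Z))
  step 1: mul(S(add(SSZ, Z)), add(SSZ, Z))
  step 2: add(add(SSZ, Z), mul(add(SSZ, Z), add(SSZ, Z)))
  step 3: add(S(add(SZ, Z)), mul(add(SSZ, Z), add(SSZ, Z)))
  step 4: S(add(add(SZ, Z), mul(add(SSZ, Z), add(SSZ, Z))))
  step 5: S(add(S(add(Z, Z)), mul(add(SSZ, Z), add(SSZ, Z))))
  step 6: S(S(add(add(Z, Z), mul(add(SSZ, Z), add(SSZ, Z)))))
  step 7: S(S(add(Z, mul(add(SSZ, Z), add(SSZ, Z)))))
  step 8: S(S(mul(add(SSZ, Z), add(SSZ, Z))))
  step 9: S(S(mul(S(add(SZ, Z)), add(SSZ, Z))))
  step 10: S(S(add(add(SSZ, Z), mul(add(SZ, Z), add(SSZ, Z)))))
  step 11: S(S(add(S(add(SZ, Z)), mul(add(SZ, Z), add(SSZ, Z)))))
  step 12: S(S(S(add(add(SZ, Z), mul(add(SZ, Z), add(SSZ, Z))))))
  step 13: S(S(S(add(S(add(Z, Z)), mul(add(SZ, Z), add(SSZ, Z))))))
  step 14: S(S(S(S(add(add(Z, Z), mul(add(SZ, Z), add(SSZ, Z)))))))
  step 15: S(S(S(S(add(Z, mul(add(SZ, Z), add(SSZ, Z)))))))
  step 16: S(S(S(S(mul(add(SZ, Z), add(SSZ, Z))))))
  step 17: S(S(S(S(mul(S(add(Z, Z)), add(SSZ, Z))))))
  step 18: S(S(S(S(add(add(SSZ, Z), mul(add(Z, Z), add(SSZ, Z)))))))
  step 19: S(S(S(S(add(S(add(SZ, Z)), mul(add(Z, Z), add(SSZ, Z)))))))
  step 20: S(S(S(S(S(add(add(SZ, Z), mul(add(Z, Z), add(SSZ, Z))))))))
  step 21: S(S(S(S(S(add(S(add(Z, Z)), mul(add(Z, Z), add(SSZ, Z))))))))
  step 22: S(S(S(S(S(S(add(add(Z, Z), mul(add(Z, Z), add(SSZ, Z)))))))))
  step 23: S(S(S(S(S(S(add(Z, mul(add(Z, Z), add(SSZ, Z)))))))))
  step 24: S(S(S(S(S(S(mul(add(Z, Z), add(SSZ, Z))))))))
  step 25: S(S(S(S(S(S(mul(Z, add(SSZ, Z))))))))
  step 26: S^6(Z)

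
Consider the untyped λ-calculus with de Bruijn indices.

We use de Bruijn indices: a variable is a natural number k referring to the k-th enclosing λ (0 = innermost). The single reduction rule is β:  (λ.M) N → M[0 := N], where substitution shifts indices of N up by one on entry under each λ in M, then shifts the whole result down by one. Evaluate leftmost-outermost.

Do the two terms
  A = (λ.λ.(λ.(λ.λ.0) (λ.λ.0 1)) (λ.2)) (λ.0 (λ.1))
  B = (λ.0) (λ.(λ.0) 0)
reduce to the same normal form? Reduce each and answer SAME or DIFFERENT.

Term A:
  start: (λ.λ.(λ.(λ.λ.0) (λ.λ.0 1)) (λ.2)) (λ.0 (λ.1))
  →1  λ.(λ.(λ.λ.0) (λ.λ.0 1)) (λ.λ.0 (λ.1))
  →2  λ.(λ.λ.0) (λ.λ.0 1)
  →3  λ.λ.0

Term B:
  start: (λ.0) (λ.(λ.0) 0)
  →1  λ.(λ.0) 0
  →2  λ.0

Answer: DIFFERENT — A ⇓ λ.λ.0, B ⇓ λ.0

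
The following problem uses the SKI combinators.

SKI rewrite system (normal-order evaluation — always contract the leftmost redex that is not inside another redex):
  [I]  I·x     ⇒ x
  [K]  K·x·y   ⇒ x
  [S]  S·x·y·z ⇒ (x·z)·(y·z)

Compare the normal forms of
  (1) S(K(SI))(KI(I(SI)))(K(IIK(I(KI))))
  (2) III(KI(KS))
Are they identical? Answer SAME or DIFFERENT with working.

Term A:
  start: S(K(SI))(KI(I(SI)))(K(IIK(I(KI))))
  step 1: K(SI)(K(IIK(I(KI))))(KI(I(SI))(K(IIK(I(KI)))))
  step 2: SI(KI(I(SI))(K(IIK(I(KI)))))
  step 3: SI(I(K(IIK(I(KI)))))
  step 4: SI(K(IIK(I(KI))))
  step 5: SI(K(IK(I(KI))))
  step 6: SI(K(K(I(KI))))
  step 7: SI(K(K(KI)))

Term B:
  start: III(KI(KS))
  step 1: II(KI(KS))
  step 2: I(KI(KS))
  step 3: KI(KS)
  step 4: I

Answer: DIFFERENT — A ⇓ SI(K(K(KI))), B ⇓ I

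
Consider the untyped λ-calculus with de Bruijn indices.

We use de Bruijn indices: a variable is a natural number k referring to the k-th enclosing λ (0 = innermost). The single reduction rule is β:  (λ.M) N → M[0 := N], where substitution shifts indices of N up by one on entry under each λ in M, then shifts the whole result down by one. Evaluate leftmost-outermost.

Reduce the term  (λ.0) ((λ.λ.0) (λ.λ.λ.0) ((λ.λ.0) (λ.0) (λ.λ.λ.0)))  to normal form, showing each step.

  start: (λ.0) ((λ.λ.0) (λ.λ.λ.0) ((λ.λ.0) (λ.0) (λ.λ.λ.0)))
  [1] (λ.λ.0) (λ.λ.λ.0) ((λ.λ.0) (λ.0) (λ.λ.λ.0))
  [2] (λ.0) ((λ.λ.0) (λ.0) (λ.λ.λ.0))
  [3] (λ.λ.0) (λ.0) (λ.λ.λ.0)
  [4] (λ.0) (λ.λ.λ.0)
  [5] λ.λ.λ.0

Answer: normal form = λ.λ.λ.0  (in 5 steps)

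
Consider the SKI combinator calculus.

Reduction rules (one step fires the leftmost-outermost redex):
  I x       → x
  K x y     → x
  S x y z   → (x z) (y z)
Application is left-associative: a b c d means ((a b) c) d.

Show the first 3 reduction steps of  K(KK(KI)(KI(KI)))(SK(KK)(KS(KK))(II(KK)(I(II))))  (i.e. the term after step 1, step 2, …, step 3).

Answer: after 3 steps: KI

Derivation:
  start: K(KK(KI)(KI(KI)))(SK(KK)(KS(KK))(II(KK)(I(II))))
  →1  KK(KI)(KI(KI))
  →2  K(KI(KI))
  →3  KI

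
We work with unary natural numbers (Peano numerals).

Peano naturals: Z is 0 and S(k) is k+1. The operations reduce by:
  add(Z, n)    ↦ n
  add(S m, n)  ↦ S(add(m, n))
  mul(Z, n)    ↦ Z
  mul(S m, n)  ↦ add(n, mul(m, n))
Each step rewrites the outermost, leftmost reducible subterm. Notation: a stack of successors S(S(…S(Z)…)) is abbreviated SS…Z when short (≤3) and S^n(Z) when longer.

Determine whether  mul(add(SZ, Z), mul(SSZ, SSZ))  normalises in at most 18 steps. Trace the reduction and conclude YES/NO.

  start: mul(add(SZ, Z), mul(SSZ, SSZ))
  [1] mul(S(add(Z, Z)), mul(SSZ, SSZ))
  [2] add(mul(SSZ, SSZ), mul(add(Z, Z), mul(SSZ, SSZ)))
  [3] add(add(SSZ, mul(SZ, SSZ)), mul(add(Z, Z), mul(SSZ, SSZ)))
  [4] add(S(add(SZ, mul(SZ, SSZ))), mul(add(Z, Z), mul(SSZ, SSZ)))
  [5] S(add(add(SZ, mul(SZ, SSZ)), mul(add(Z, Z), mul(SSZ, SSZ))))
  [6] S(add(S(add(Z, mul(SZ, SSZ))), mul(add(Z, Z), mul(SSZ, SSZ))))
  [7] S(S(add(add(Z, mul(SZ, SSZ)), mul(add(Z, Z), mul(SSZ, SSZ)))))
  [8] S(S(add(mul(SZ, SSZ), mul(add(Z, Z), mul(SSZ, SSZ)))))
  [9] S(S(add(add(SSZ, mul(Z, SSZ)), mul(add(Z, Z), mul(SSZ, SSZ)))))
  [10] S(S(add(S(add(SZ, mul(Z, SSZ))), mul(add(Z, Z), mul(SSZ, SSZ)))))
  [11] S(S(S(add(add(SZ, mul(Z, SSZ)), mul(add(Z, Z), mul(SSZ, SSZ))))))
  [12] S(S(S(add(S(add(Z, mul(Z, SSZ))), mul(add(Z, Z), mul(SSZ, SSZ))))))
  [13] S(S(S(S(add(add(Z, mul(Z, SSZ)), mul(add(Z, Z), mul(SSZ, SSZ)))))))
  [14] S(S(S(S(add(mul(Z, SSZ), mul(add(Z, Z), mul(SSZ, SSZ)))))))
  [15] S(S(S(S(add(Z, mul(add(Z, Z), mul(SSZ, SSZ)))))))
  [16] S(S(S(S(mul(add(Z, Z), mul(SSZ, SSZ))))))
  [17] S(S(S(S(mul(Z, mul(SSZ, SSZ))))))
  [18] S^4(Z)

Answer: YES — reaches normal form S^4(Z) in 18 ≤ 18 steps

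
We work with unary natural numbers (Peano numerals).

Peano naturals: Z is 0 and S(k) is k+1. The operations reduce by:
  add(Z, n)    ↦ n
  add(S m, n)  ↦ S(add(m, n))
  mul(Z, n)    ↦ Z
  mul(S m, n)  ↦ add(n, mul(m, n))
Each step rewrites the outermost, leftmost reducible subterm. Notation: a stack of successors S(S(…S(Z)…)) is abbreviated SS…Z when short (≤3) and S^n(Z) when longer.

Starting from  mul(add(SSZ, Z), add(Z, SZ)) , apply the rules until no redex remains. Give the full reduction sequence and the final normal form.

  start: mul(add(SSZ, Z), add(Z, SZ))
  step 1: mul(S(add(SZ, Z)), add(Z, SZ))
  step 2: add(add(Z, SZ), mul(add(SZ, Z), add(Z, SZ)))
  step 3: add(SZ, mul(add(SZ, Z), add(Z, SZ)))
  step 4: S(add(Z, mul(add(SZ, Z), add(Z, SZ))))
  step 5: S(mul(add(SZ, Z), add(Z, SZ)))
  step 6: S(mul(S(add(Z, Z)), add(Z, SZ)))
  step 7: S(add(add(Z, SZ), mul(add(Z, Z), add(Z, SZ))))
  step 8: S(add(SZ, mul(add(Z, Z), add(Z, SZ))))
  step 9: S(S(add(Z, mul(add(Z, Z), add(Z, SZ)))))
  step 10: S(S(mul(add(Z, Z), add(Z, SZ))))
  step 11: S(S(mul(Z, add(Z, SZ))))
  step 12: SSZ

Answer: normal form = SSZ  (in 12 steps)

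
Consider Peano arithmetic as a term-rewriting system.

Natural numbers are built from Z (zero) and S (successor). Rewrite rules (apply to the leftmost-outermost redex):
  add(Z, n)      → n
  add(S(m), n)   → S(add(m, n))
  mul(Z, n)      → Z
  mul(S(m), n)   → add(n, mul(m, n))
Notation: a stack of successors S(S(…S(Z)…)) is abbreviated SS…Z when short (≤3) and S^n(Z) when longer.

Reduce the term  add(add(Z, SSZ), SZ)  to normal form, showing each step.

Answer: normal form = SSSZ  (in 4 steps)

Derivation:
  start: add(add(Z, SSZ), SZ)
  [1] add(SSZ, SZ)
  [2] S(add(SZ, SZ))
  [3] S(S(add(Z, SZ)))
  [4] SSSZ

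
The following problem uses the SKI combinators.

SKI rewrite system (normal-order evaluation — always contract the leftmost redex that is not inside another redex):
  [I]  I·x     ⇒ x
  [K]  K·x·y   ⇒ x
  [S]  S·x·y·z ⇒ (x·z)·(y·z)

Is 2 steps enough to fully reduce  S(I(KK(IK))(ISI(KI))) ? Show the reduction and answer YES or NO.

  start: S(I(KK(IK))(ISI(KI)))
  →1  S(KK(IK)(ISI(KI)))
  →2  S(K(ISI(KI)))

Answer: NO — after 2 steps the term is S(K(ISI(KI))), not yet normal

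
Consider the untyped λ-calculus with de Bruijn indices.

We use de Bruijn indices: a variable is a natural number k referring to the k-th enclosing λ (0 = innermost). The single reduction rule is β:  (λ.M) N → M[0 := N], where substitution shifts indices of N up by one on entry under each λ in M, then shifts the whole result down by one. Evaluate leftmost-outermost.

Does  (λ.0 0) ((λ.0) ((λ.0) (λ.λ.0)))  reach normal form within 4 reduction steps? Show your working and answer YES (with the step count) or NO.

Answer: YES — reaches normal form λ.0 in 4 ≤ 4 steps

Reduction:
  start: (λ.0 0) ((λ.0) ((λ.0) (λ.λ.0)))
  [1] (λ.0) ((λ.0) (λ.λ.0)) ((λ.0) ((λ.0) (λ.λ.0)))
  [2] (λ.0) (λ.λ.0) ((λ.0) ((λ.0) (λ.λ.0)))
  [3] (λ.λ.0) ((λ.0) ((λ.0) (λ.λ.0)))
  [4] λ.0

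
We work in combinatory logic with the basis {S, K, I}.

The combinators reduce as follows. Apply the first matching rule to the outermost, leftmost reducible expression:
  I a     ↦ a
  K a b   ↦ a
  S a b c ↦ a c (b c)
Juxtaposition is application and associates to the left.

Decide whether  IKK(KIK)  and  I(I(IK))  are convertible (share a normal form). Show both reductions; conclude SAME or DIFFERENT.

Term A:
  start: IKK(KIK)
  step 1: KK(KIK)
  step 2: K

Term B:
  start: I(I(IK))
  step 1: I(IK)
  step 2: IK
  step 3: K

Answer: SAME — A ⇓ K, B ⇓ K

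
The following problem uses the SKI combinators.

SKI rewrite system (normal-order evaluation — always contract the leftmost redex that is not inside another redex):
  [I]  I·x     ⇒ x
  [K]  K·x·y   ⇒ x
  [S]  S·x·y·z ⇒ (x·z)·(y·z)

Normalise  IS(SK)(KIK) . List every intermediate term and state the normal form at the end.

  start: IS(SK)(KIK)
  [1] S(SK)(KIK)
  [2] S(SK)I

Answer: normal form = S(SK)I  (in 2 steps)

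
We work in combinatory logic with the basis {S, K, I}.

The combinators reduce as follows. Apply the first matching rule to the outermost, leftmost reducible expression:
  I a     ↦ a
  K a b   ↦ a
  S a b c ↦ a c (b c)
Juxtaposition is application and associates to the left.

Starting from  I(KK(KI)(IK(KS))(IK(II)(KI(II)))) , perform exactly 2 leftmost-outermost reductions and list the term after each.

  start: I(KK(KI)(IK(KS))(IK(II)(KI(II))))
  →1  KK(KI)(IK(KS))(IK(II)(KI(II)))
  →2  K(IK(KS))(IK(II)(KI(II)))

Answer: after 2 steps: K(IK(KS))(IK(II)(KI(II)))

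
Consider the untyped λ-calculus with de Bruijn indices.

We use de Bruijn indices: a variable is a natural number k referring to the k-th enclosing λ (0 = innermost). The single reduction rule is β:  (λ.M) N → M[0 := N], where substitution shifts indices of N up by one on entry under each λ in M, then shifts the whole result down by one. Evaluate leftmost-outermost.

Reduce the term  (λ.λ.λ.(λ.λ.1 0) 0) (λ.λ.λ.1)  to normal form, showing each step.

  start: (λ.λ.λ.(λ.λ.1 0) 0) (λ.λ.λ.1)
  →1  λ.λ.(λ.λ.1 0) 0
  →2  λ.λ.λ.1 0

Answer: normal form = λ.λ.λ.1 0  (in 2 steps)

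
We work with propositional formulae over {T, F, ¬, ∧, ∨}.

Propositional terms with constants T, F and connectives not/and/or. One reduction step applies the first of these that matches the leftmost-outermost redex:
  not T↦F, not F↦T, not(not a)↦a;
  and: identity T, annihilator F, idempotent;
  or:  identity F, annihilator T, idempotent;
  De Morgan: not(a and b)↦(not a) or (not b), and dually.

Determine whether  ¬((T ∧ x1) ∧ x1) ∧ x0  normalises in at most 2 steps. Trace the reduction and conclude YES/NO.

  start: ¬((T ∧ x1) ∧ x1) ∧ x0
  step 1: (¬(T ∧ x1) ∨ ¬x1) ∧ x0
  step 2: ((¬T ∨ ¬x1) ∨ ¬x1) ∧ x0

Answer: NO — after 2 steps the term is ((¬T ∨ ¬x1) ∨ ¬x1) ∧ x0, not yet normal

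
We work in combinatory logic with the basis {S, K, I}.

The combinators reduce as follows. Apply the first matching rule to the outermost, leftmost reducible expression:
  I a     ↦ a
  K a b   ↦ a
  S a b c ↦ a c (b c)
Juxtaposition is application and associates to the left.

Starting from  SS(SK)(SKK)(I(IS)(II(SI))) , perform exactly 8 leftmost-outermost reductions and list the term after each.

Answer: after 8 steps: S(SI)(SK(SKK)(I(IS)(II(SI))))

Derivation:
  start: SS(SK)(SKK)(I(IS)(II(SI)))
  [1] S(SKK)(SK(SKK))(I(IS)(II(SI)))
  [2] SKK(I(IS)(II(SI)))(SK(SKK)(I(IS)(II(SI))))
  [3] K(I(IS)(II(SI)))(K(I(IS)(II(SI))))(SK(SKK)(I(IS)(II(SI))))
  [4] I(IS)(II(SI))(SK(SKK)(I(IS)(II(SI))))
  [5] IS(II(SI))(SK(SKK)(I(IS)(II(SI))))
  [6] S(II(SI))(SK(SKK)(I(IS)(II(SI))))
  [7] S(I(SI))(SK(SKK)(I(IS)(II(SI))))
  [8] S(SI)(SK(SKK)(I(IS)(II(SI))))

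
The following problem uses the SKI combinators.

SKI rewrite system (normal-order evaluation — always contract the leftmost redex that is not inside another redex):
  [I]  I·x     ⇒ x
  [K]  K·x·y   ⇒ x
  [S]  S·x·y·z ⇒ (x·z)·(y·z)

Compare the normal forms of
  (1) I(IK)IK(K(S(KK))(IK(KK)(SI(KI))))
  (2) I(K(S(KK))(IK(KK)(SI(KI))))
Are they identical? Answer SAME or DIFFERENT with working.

Answer: SAME — A ⇓ S(KK), B ⇓ S(KK)

Reduction:
Term A:
  start: I(IK)IK(K(S(KK))(IK(KK)(SI(KI))))
  [1] IKIK(K(S(KK))(IK(KK)(SI(KI))))
  [2] KIK(K(S(KK))(IK(KK)(SI(KI))))
  [3] I(K(S(KK))(IK(KK)(SI(KI))))
  [4] K(S(KK))(IK(KK)(SI(KI)))
  [5] S(KK)

Term B:
  start: I(K(S(KK))(IK(KK)(SI(KI))))
  [1] K(S(KK))(IK(KK)(SI(KI)))
  [2] S(KK)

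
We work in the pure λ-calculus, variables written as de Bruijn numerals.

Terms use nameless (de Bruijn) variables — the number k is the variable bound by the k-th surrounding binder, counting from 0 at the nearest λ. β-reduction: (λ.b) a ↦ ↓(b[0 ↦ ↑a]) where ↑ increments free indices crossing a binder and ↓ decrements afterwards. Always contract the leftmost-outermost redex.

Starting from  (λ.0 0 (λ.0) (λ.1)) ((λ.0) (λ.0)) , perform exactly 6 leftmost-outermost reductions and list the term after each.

Answer: after 6 steps: λ.(λ.0) (λ.0)

Derivation:
  start: (λ.0 0 (λ.0) (λ.1)) ((λ.0) (λ.0))
  →1  (λ.0) (λ.0) ((λ.0) (λ.0)) (λ.0) (λ.(λ.0) (λ.0))
  →2  (λ.0) ((λ.0) (λ.0)) (λ.0) (λ.(λ.0) (λ.0))
  →3  (λ.0) (λ.0) (λ.0) (λ.(λ.0) (λ.0))
  →4  (λ.0) (λ.0) (λ.(λ.0) (λ.0))
  →5  (λ.0) (λ.(λ.0) (λ.0))
  →6  λ.(λ.0) (λ.0)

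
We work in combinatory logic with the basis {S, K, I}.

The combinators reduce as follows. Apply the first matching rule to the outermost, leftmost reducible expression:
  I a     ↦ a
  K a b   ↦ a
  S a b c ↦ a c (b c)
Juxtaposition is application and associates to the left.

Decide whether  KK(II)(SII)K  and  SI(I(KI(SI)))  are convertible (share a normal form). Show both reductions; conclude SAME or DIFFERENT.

Term A:
  start: KK(II)(SII)K
  →1  K(SII)K
  →2  SII

Term B:
  start: SI(I(KI(SI)))
  →1  SI(KI(SI))
  →2  SII

Answer: SAME — A ⇓ SII, B ⇓ SII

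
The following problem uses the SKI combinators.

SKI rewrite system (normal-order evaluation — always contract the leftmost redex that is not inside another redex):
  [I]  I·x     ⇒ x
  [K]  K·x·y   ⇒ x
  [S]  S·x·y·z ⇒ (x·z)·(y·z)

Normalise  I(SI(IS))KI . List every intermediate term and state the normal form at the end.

  start: I(SI(IS))KI
  [1] SI(IS)KI
  [2] IK(ISK)I
  [3] K(ISK)I
  [4] ISK
  [5] SK

Answer: normal form = SK  (in 5 steps)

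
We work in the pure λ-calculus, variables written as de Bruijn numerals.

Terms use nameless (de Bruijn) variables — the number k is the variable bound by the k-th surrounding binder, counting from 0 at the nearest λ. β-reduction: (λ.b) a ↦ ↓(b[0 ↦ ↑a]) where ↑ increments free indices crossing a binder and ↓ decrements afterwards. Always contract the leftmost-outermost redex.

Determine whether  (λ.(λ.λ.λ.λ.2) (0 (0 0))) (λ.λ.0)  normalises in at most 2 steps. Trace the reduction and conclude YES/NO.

Answer: YES — reaches normal form λ.λ.λ.2 in 2 ≤ 2 steps

Working:
  start: (λ.(λ.λ.λ.λ.2) (0 (0 0))) (λ.λ.0)
  [1] (λ.λ.λ.λ.2) ((λ.λ.0) ((λ.λ.0) (λ.λ.0)))
  [2] λ.λ.λ.2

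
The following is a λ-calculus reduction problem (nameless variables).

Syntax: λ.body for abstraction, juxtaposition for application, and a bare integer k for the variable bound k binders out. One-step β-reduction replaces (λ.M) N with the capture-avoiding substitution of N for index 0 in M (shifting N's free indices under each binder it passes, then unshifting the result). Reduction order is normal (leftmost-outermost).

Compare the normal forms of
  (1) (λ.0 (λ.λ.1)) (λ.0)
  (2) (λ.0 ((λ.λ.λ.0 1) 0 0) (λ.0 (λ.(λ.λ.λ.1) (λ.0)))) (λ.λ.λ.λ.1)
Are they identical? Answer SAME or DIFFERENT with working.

Answer: SAME — A ⇓ λ.λ.1, B ⇓ λ.λ.1

Working:
Term A:
  start: (λ.0 (λ.λ.1)) (λ.0)
  →1  (λ.0) (λ.λ.1)
  →2  λ.λ.1

Term B:
  start: (λ.0 ((λ.λ.λ.0 1) 0 0) (λ.0 (λ.(λ.λ.λ.1) (λ.0)))) (λ.λ.λ.λ.1)
  →1  (λ.λ.λ.λ.1) ((λ.λ.λ.0 1) (λ.λ.λ.λ.1) (λ.λ.λ.λ.1)) (λ.0 (λ.(λ.λ.λ.1) (λ.0)))
  →2  (λ.λ.λ.1) (λ.0 (λ.(λ.λ.λ.1) (λ.0)))
  →3  λ.λ.1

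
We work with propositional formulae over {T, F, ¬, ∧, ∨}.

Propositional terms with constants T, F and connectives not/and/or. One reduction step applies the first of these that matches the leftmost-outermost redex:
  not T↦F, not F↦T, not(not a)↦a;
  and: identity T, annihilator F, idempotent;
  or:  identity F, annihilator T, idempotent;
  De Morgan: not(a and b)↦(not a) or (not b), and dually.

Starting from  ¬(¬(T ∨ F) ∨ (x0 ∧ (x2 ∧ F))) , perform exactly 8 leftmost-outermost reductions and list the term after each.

Answer: after 8 steps: ¬x0 ∨ T

Derivation:
  start: ¬(¬(T ∨ F) ∨ (x0 ∧ (x2 ∧ F)))
  [1] ¬¬(T ∨ F) ∧ ¬(x0 ∧ (x2 ∧ F))
  [2] (T ∨ F) ∧ ¬(x0 ∧ (x2 ∧ F))
  [3] T ∧ ¬(x0 ∧ (x2 ∧ F))
  [4] ¬(x0 ∧ (x2 ∧ F))
  [5] ¬x0 ∨ ¬(x2 ∧ F)
  [6] ¬x0 ∨ (¬x2 ∨ ¬F)
  [7] ¬x0 ∨ (¬x2 ∨ T)
  [8] ¬x0 ∨ T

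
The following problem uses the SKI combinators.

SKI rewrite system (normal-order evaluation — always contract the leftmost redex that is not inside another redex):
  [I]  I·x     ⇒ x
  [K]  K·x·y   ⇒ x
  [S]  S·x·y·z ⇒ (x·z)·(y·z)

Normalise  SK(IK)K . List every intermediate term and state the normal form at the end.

  start: SK(IK)K
  [1] KK(IKK)
  [2] K

Answer: normal form = K  (in 2 steps)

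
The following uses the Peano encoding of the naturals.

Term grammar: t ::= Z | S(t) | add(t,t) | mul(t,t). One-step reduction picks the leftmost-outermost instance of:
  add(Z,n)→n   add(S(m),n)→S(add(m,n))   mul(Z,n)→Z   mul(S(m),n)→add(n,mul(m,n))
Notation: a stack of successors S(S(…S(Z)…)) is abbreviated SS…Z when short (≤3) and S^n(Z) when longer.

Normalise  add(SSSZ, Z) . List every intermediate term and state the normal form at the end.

  start: add(SSSZ, Z)
  step 1: S(add(SSZ, Z))
  step 2: S(S(add(SZ, Z)))
  step 3: S(S(S(add(Z, Z))))
  step 4: SSSZ

Answer: normal form = SSSZ  (in 4 steps)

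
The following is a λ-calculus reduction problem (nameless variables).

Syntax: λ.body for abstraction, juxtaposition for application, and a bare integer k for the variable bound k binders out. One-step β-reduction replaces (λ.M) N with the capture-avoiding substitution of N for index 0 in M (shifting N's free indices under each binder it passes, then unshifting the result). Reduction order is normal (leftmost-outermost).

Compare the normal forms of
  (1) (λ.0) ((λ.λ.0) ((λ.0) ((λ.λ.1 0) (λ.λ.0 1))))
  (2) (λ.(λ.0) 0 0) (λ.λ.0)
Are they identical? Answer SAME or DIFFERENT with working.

Term A:
  start: (λ.0) ((λ.λ.0) ((λ.0) ((λ.λ.1 0) (λ.λ.0 1))))
  →1  (λ.λ.0) ((λ.0) ((λ.λ.1 0) (λ.λ.0 1)))
  →2  λ.0

Term B:
  start: (λ.(λ.0) 0 0) (λ.λ.0)
  →1  (λ.0) (λ.λ.0) (λ.λ.0)
  →2  (λ.λ.0) (λ.λ.0)
  →3  λ.0

Answer: SAME — A ⇓ λ.0, B ⇓ λ.0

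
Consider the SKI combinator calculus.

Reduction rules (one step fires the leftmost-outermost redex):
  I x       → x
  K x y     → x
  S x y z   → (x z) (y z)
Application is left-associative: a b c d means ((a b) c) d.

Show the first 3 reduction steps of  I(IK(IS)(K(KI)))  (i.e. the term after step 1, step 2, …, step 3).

  start: I(IK(IS)(K(KI)))
  →1  IK(IS)(K(KI))
  →2  K(IS)(K(KI))
  →3  IS

Answer: after 3 steps: IS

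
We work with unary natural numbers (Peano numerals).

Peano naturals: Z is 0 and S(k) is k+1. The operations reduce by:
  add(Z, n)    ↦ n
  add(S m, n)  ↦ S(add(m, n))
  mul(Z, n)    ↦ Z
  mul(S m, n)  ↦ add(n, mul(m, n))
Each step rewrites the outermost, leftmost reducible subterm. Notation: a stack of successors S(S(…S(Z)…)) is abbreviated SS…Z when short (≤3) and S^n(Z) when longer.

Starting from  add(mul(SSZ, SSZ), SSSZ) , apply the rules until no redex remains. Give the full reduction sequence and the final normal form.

Answer: normal form = S^7(Z)  (in 14 steps)

Working:
  start: add(mul(SSZ, SSZ), SSSZ)
  →1  add(add(SSZ, mul(SZ, SSZ)), SSSZ)
  →2  add(S(add(SZ, mul(SZ, SSZ))), SSSZ)
  →3  S(add(add(SZ, mul(SZ, SSZ)), SSSZ))
  →4  S(add(S(add(Z, mul(SZ, SSZ))), SSSZ))
  →5  S(S(add(add(Z, mul(SZ, SSZ)), SSSZ)))
  →6  S(S(add(mul(SZ, SSZ), SSSZ)))
  →7  S(S(add(add(SSZ, mul(Z, SSZ)), SSSZ)))
  →8  S(S(add(S(add(SZ, mul(Z, SSZ))), SSSZ)))
  →9  S(S(S(add(add(SZ, mul(Z, SSZ)), SSSZ))))
  →10  S(S(S(add(S(add(Z, mul(Z, SSZ))), SSSZ))))
  →11  S(S(S(S(add(add(Z, mul(Z, SSZ)), SSSZ)))))
  →12  S(S(S(S(add(mul(Z, SSZ), SSSZ)))))
  →13  S(S(S(S(add(Z, SSSZ)))))
  →14  S^7(Z)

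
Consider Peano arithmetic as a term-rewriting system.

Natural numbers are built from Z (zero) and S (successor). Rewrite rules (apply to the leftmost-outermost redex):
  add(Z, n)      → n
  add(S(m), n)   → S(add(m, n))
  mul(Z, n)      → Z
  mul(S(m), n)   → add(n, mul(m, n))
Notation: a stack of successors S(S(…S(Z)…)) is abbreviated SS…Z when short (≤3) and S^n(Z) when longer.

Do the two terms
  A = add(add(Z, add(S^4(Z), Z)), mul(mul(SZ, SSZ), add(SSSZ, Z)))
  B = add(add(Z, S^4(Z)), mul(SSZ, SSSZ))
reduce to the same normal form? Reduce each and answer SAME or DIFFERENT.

Term A:
  start: add(add(Z, add(S^4(Z), Z)), mul(mul(SZ, SSZ), add(SSSZ, Z)))
  [1] add(add(S^4(Z), Z), mul(mul(SZ, SSZ), add(SSSZ, Z)))
  [2] add(S(add(SSSZ, Z)), mul(mul(SZ, SSZ), add(SSSZ, Z)))
  [3] S(add(add(SSSZ, Z), mul(mul(SZ, SSZ), add(SSSZ, Z))))
  [4] S(add(S(add(SSZ, Z)), mul(mul(SZ, SSZ), add(SSSZ, Z))))
  [5] S(S(add(add(SSZ, Z), mul(mul(SZ, SSZ), add(SSSZ, Z)))))
  [6] S(S(add(S(add(SZ, Z)), mul(mul(SZ, SSZ), add(SSSZ, Z)))))
  [7] S(S(S(add(add(SZ, Z), mul(mul(SZ, SSZ), add(SSSZ, Z))))))
  [8] S(S(S(add(S(add(Z, Z)), mul(mul(SZ, SSZ), add(SSSZ, Z))))))
  [9] S(S(S(S(add(add(Z, Z), mul(mul(SZ, SSZ), add(SSSZ, Z)))))))
  [10] S(S(S(S(add(Z, mul(mul(SZ, SSZ), add(SSSZ, Z)))))))
  [11] S(S(S(S(mul(mul(SZ, SSZ), add(SSSZ, Z))))))
  [12] S(S(S(S(mul(add(SSZ, mul(Z, SSZ)), add(SSSZ, Z))))))
  [13] S(S(S(S(mul(S(add(SZ, mul(Z, SSZ))), add(SSSZ, Z))))))
  [14] S(S(S(S(add(add(SSSZ, Z), mul(add(SZ, mul(Z, SSZ)), add(SSSZ, Z)))))))
  [15] S(S(S(S(add(S(add(SSZ, Z)), mul(add(SZ, mul(Z, SSZ)), add(SSSZ, Z)))))))
  [16] S(S(S(S(S(add(add(SSZ, Z), mul(add(SZ, mul(Z, SSZ)), add(SSSZ, Z))))))))
  [17] S(S(S(S(S(add(S(add(SZ, Z)), mul(add(SZ, mul(Z, SSZ)), add(SSSZ, Z))))))))
  [18] S(S(S(S(S(S(add(add(SZ, Z), mul(add(SZ, mul(Z, SSZ)), add(SSSZ, Z)))))))))
  [19] S(S(S(S(S(S(add(S(add(Z, Z)), mul(add(SZ, mul(Z, SSZ)), add(SSSZ, Z)))))))))
  [20] S(S(S(S(S(S(S(add(add(Z, Z), mul(add(SZ, mul(Z, SSZ)), add(SSSZ, Z))))))))))
  [21] S(S(S(S(S(S(S(add(Z, mul(add(SZ, mul(Z, SSZ)), add(SSSZ, Z))))))))))
  [22] S(S(S(S(S(S(S(mul(add(SZ, mul(Z, SSZ)), add(SSSZ, Z)))))))))
  [23] S(S(S(S(S(S(S(mul(S(add(Z, mul(Z, SSZ))), add(SSSZ, Z)))))))))
  [24] S(S(S(S(S(S(S(add(add(SSSZ, Z), mul(add(Z, mul(Z, SSZ)), add(SSSZ, Z))))))))))
  [25] S(S(S(S(S(S(S(add(S(add(SSZ, Z)), mul(add(Z, mul(Z, SSZ)), add(SSSZ, Z))))))))))
  [26] S(S(S(S(S(S(S(S(add(add(SSZ, Z), mul(add(Z, mul(Z, SSZ)), add(SSSZ, Z)))))))))))
  [27] S(S(S(S(S(S(S(S(add(S(add(SZ, Z)), mul(add(Z, mul(Z, SSZ)), add(SSSZ, Z)))))))))))
  [28] S(S(S(S(S(S(S(S(S(add(add(SZ, Z), mul(add(Z, mul(Z, SSZ)), add(SSSZ, Z))))))))))))
  [29] S(S(S(S(S(S(S(S(S(add(S(add(Z, Z)), mul(add(Z, mul(Z, SSZ)), add(SSSZ, Z))))))))))))
  [30] S(S(S(S(S(S(S(S(S(S(add(add(Z, Z), mul(add(Z, mul(Z, SSZ)), add(SSSZ, Z)))))))))))))
  [31] S(S(S(S(S(S(S(S(S(S(add(Z, mul(add(Z, mul(Z, SSZ)), add(SSSZ, Z)))))))))))))
  [32] S(S(S(S(S(S(S(S(S(S(mul(add(Z, mul(Z, SSZ)), add(SSSZ, Z))))))))))))
  [33] S(S(S(S(S(S(S(S(S(S(mul(mul(Z, SSZ), add(SSSZ, Z))))))))))))
  [34] S(S(S(S(S(S(S(S(S(S(mul(Z, add(SSSZ, Z))))))))))))
  [35] S^10(Z)

Term B:
  start: add(add(Z, S^4(Z)), mul(SSZ, SSSZ))
  [1] add(S^4(Z), mul(SSZ, SSSZ))
  [2] S(add(SSSZ, mul(SSZ, SSSZ)))
  [3] S(S(add(SSZ, mul(SSZ, SSSZ))))
  [4] S(S(S(add(SZ, mul(SSZ, SSSZ)))))
  [5] S(S(S(S(add(Z, mul(SSZ, SSSZ))))))
  [6] S(S(S(S(mul(SSZ, SSSZ)))))
  [7] S(S(S(S(add(SSSZ, mul(SZ, SSSZ))))))
  [8] S(S(S(S(S(add(SSZ, mul(SZ, SSSZ)))))))
  [9] S(S(S(S(S(S(add(SZ, mul(SZ, SSSZ))))))))
  [10] S(S(S(S(S(S(S(add(Z, mul(SZ, SSSZ)))))))))
  [11] S(S(S(S(S(S(S(mul(SZ, SSSZ))))))))
  [12] S(S(S(S(S(S(S(add(SSSZ, mul(Z, SSSZ)))))))))
  [13] S(S(S(S(S(S(S(S(add(SSZ, mul(Z, SSSZ))))))))))
  [14] S(S(S(S(S(S(S(S(S(add(SZ, mul(Z, SSSZ)))))))))))
  [15] S(S(S(S(S(S(S(S(S(S(add(Z, mul(Z, SSSZ))))))))))))
  [16] S(S(S(S(S(S(S(S(S(S(mul(Z, SSSZ)))))))))))
  [17] S^10(Z)

Answer: SAME — A ⇓ S^10(Z), B ⇓ S^10(Z)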